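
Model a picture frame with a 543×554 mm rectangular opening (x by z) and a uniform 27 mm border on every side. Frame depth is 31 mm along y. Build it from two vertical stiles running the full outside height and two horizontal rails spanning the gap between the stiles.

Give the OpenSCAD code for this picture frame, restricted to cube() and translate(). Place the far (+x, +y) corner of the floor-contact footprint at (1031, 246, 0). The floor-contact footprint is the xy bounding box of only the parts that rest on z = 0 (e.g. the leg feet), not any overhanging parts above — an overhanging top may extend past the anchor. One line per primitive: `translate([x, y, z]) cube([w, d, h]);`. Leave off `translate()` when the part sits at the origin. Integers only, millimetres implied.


translate([434, 215, 0]) cube([27, 31, 608]);
translate([1004, 215, 0]) cube([27, 31, 608]);
translate([461, 215, 0]) cube([543, 31, 27]);
translate([461, 215, 581]) cube([543, 31, 27]);


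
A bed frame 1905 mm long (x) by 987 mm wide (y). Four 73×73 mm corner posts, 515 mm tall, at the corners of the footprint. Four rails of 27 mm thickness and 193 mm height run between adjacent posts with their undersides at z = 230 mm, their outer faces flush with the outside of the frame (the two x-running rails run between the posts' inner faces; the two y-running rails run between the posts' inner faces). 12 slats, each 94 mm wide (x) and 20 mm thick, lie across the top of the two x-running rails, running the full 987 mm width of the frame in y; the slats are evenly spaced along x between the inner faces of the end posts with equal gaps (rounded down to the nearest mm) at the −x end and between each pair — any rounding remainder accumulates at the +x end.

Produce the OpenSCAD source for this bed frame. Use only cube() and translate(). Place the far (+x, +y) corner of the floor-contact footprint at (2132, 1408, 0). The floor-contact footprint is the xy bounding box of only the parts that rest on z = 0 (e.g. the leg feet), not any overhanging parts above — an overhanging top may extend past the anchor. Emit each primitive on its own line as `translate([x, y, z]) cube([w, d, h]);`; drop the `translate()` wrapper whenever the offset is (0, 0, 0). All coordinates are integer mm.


translate([227, 421, 0]) cube([73, 73, 515]);
translate([227, 1335, 0]) cube([73, 73, 515]);
translate([2059, 421, 0]) cube([73, 73, 515]);
translate([2059, 1335, 0]) cube([73, 73, 515]);
translate([300, 421, 230]) cube([1759, 27, 193]);
translate([300, 1381, 230]) cube([1759, 27, 193]);
translate([227, 494, 230]) cube([27, 841, 193]);
translate([2105, 494, 230]) cube([27, 841, 193]);
translate([348, 421, 423]) cube([94, 987, 20]);
translate([490, 421, 423]) cube([94, 987, 20]);
translate([632, 421, 423]) cube([94, 987, 20]);
translate([774, 421, 423]) cube([94, 987, 20]);
translate([916, 421, 423]) cube([94, 987, 20]);
translate([1058, 421, 423]) cube([94, 987, 20]);
translate([1200, 421, 423]) cube([94, 987, 20]);
translate([1342, 421, 423]) cube([94, 987, 20]);
translate([1484, 421, 423]) cube([94, 987, 20]);
translate([1626, 421, 423]) cube([94, 987, 20]);
translate([1768, 421, 423]) cube([94, 987, 20]);
translate([1910, 421, 423]) cube([94, 987, 20]);


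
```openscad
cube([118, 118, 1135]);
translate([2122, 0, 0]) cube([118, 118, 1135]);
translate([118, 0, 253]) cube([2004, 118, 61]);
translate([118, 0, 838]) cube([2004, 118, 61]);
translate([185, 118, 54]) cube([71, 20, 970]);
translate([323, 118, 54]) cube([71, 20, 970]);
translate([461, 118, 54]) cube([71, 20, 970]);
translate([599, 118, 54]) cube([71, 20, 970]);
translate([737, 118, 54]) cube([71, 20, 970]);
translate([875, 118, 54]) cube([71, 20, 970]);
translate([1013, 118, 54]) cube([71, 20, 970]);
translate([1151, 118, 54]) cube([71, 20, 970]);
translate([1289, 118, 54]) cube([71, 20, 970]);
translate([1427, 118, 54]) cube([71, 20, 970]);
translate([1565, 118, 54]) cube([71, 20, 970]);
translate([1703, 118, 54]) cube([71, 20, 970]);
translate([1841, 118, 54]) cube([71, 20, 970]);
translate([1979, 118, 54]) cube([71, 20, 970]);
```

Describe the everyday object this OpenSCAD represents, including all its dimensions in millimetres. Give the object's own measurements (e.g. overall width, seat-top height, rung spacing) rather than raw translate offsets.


A fence section. Two 118×118 mm posts, 1135 mm tall, stand on the floor with a clear span of 2004 mm between their inner faces. Two horizontal rails of 118×61 mm section span the gap between the posts with their undersides at z = 253 mm and z = 838 mm, flush with the posts' −y face. 14 pickets, each 71 mm wide, 20 mm thick and 970 mm tall, are fixed to the +y face of the rails with their bottoms at z = 54 mm, spaced across the span with a 67 mm gap after the −x post and between neighbouring pickets, with 72 mm left before the +x post.


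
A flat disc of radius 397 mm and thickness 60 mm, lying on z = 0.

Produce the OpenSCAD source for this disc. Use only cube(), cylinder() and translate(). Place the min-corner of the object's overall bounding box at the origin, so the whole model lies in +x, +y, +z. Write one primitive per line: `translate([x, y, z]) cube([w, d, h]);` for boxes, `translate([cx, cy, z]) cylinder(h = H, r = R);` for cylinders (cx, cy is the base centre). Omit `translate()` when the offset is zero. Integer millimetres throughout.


translate([397, 397, 0]) cylinder(h = 60, r = 397);


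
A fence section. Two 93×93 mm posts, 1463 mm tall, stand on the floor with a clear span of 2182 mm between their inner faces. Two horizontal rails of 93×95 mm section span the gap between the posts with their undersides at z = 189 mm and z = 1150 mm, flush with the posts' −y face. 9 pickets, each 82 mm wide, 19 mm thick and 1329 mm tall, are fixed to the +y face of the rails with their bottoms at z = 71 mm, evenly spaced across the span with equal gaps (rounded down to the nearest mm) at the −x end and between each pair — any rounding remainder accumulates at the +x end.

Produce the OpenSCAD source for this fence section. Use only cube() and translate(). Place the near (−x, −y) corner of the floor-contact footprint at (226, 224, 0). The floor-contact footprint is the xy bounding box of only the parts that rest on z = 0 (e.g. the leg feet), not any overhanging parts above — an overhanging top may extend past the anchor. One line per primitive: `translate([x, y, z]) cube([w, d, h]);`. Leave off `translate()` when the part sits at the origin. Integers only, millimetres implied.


translate([226, 224, 0]) cube([93, 93, 1463]);
translate([2501, 224, 0]) cube([93, 93, 1463]);
translate([319, 224, 189]) cube([2182, 93, 95]);
translate([319, 224, 1150]) cube([2182, 93, 95]);
translate([463, 317, 71]) cube([82, 19, 1329]);
translate([689, 317, 71]) cube([82, 19, 1329]);
translate([915, 317, 71]) cube([82, 19, 1329]);
translate([1141, 317, 71]) cube([82, 19, 1329]);
translate([1367, 317, 71]) cube([82, 19, 1329]);
translate([1593, 317, 71]) cube([82, 19, 1329]);
translate([1819, 317, 71]) cube([82, 19, 1329]);
translate([2045, 317, 71]) cube([82, 19, 1329]);
translate([2271, 317, 71]) cube([82, 19, 1329]);


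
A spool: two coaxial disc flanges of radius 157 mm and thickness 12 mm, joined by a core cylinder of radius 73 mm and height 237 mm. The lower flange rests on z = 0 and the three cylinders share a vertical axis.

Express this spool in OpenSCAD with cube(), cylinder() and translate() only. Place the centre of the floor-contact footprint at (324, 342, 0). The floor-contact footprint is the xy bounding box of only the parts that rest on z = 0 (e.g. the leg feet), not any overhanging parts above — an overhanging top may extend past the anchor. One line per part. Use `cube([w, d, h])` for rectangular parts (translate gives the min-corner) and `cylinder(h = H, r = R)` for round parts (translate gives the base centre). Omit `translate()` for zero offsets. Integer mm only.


translate([324, 342, 0]) cylinder(h = 12, r = 157);
translate([324, 342, 12]) cylinder(h = 237, r = 73);
translate([324, 342, 249]) cylinder(h = 12, r = 157);


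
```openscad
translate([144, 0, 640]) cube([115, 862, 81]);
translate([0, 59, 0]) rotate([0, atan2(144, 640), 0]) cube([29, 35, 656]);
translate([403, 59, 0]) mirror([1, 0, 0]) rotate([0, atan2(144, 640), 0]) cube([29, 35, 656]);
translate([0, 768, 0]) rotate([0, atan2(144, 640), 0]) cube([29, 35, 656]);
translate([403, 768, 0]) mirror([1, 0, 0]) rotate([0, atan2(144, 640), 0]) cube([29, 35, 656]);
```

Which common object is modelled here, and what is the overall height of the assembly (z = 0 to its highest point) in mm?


A sawhorse. The overall height is 721 mm.

A beam across two mirrored pairs of raked legs — a sawhorse. The beam's underside is at z = 640 (matching the legs' vertical rise in atan2(144, 640)) and the beam is 81 mm tall, so its top is at 640 + 81 = 721 mm. The raked legs top out at the beam's underside, so that is the highest point.


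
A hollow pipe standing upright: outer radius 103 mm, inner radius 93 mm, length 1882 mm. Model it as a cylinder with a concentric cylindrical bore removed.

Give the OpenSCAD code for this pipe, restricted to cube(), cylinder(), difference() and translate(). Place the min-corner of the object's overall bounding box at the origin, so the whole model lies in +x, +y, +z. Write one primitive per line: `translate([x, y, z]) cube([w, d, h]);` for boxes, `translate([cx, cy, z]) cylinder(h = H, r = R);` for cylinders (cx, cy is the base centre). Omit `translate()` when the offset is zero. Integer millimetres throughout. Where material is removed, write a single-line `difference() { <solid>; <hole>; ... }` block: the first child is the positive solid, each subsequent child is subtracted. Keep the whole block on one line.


difference() { translate([103, 103, 0]) cylinder(h = 1882, r = 103); translate([103, 103, 0]) cylinder(h = 1882, r = 93); }


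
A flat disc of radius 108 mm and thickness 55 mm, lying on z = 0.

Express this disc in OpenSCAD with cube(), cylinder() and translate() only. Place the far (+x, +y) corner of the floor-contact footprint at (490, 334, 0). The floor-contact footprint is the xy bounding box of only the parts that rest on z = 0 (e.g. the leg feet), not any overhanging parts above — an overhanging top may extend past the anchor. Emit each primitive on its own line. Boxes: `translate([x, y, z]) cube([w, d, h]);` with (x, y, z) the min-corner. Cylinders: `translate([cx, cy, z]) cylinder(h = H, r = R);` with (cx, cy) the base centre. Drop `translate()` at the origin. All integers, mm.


translate([382, 226, 0]) cylinder(h = 55, r = 108);


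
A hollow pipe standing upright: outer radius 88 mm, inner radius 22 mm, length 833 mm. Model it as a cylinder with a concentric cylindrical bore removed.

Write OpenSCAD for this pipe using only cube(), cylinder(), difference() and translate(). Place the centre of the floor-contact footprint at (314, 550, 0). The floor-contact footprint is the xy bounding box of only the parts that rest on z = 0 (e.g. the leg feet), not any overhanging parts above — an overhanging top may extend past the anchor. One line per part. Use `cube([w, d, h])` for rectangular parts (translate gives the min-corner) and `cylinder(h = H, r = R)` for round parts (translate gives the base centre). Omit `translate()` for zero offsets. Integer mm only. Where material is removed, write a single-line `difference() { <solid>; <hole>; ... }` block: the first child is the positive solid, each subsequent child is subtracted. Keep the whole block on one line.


difference() { translate([314, 550, 0]) cylinder(h = 833, r = 88); translate([314, 550, 0]) cylinder(h = 833, r = 22); }


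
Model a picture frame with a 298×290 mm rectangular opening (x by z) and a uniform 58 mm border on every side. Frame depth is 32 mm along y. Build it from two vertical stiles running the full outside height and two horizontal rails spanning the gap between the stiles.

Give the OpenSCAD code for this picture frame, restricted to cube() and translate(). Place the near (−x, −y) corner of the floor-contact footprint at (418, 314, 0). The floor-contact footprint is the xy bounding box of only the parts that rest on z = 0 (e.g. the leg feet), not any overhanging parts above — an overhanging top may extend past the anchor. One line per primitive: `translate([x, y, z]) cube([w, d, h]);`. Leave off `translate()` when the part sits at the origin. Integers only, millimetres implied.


translate([418, 314, 0]) cube([58, 32, 406]);
translate([774, 314, 0]) cube([58, 32, 406]);
translate([476, 314, 0]) cube([298, 32, 58]);
translate([476, 314, 348]) cube([298, 32, 58]);


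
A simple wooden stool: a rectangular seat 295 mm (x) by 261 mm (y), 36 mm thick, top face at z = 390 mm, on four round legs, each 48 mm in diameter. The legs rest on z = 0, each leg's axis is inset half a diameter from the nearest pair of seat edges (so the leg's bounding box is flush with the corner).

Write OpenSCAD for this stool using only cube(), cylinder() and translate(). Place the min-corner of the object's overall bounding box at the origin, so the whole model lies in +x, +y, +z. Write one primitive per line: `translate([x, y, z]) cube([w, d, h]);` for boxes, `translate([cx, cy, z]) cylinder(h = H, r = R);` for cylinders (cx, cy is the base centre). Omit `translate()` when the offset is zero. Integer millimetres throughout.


translate([0, 0, 354]) cube([295, 261, 36]);
translate([24, 24, 0]) cylinder(h = 354, r = 24);
translate([271, 24, 0]) cylinder(h = 354, r = 24);
translate([24, 237, 0]) cylinder(h = 354, r = 24);
translate([271, 237, 0]) cylinder(h = 354, r = 24);


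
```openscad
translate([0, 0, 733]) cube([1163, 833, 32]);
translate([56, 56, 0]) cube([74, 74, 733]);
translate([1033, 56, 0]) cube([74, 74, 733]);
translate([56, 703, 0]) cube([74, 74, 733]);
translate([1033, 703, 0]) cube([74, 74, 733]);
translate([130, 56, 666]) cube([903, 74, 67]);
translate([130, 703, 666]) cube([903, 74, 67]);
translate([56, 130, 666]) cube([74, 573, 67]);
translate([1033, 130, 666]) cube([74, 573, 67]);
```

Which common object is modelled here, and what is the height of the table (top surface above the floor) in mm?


A table. The table height is 765 mm.

A 1163×833×32 slab sits at z = 733 on four 74 mm square posts — a table. The top surface is at 733 + 32 = 765 mm.


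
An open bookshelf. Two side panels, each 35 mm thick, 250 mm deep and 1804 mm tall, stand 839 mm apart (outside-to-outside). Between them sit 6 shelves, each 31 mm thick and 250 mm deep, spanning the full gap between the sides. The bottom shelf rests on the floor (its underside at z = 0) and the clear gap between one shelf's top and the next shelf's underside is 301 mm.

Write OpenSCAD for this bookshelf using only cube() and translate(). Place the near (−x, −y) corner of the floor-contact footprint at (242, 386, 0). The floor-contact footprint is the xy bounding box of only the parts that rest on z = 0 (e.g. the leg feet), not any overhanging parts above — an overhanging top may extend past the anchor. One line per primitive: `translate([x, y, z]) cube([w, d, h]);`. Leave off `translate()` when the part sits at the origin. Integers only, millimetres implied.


translate([242, 386, 0]) cube([35, 250, 1804]);
translate([1046, 386, 0]) cube([35, 250, 1804]);
translate([277, 386, 0]) cube([769, 250, 31]);
translate([277, 386, 332]) cube([769, 250, 31]);
translate([277, 386, 664]) cube([769, 250, 31]);
translate([277, 386, 996]) cube([769, 250, 31]);
translate([277, 386, 1328]) cube([769, 250, 31]);
translate([277, 386, 1660]) cube([769, 250, 31]);


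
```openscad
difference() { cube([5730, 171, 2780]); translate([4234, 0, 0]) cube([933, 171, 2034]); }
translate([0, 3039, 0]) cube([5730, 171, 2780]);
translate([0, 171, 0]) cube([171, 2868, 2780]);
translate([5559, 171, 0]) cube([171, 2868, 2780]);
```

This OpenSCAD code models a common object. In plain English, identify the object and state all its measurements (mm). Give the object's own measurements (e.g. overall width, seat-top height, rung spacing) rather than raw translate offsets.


A single room: four walls, each 2780 mm tall and 171 mm thick, enclosing an outside footprint 5730×3210 mm (x × y), no floor or roof. The front and back walls (−y and +y sides) run the full x-width; the side walls fit between their inner faces. A door opening 933 mm wide and 2034 mm tall is cut through the front wall from the floor up, its −x edge 4234 mm from the wall's −x end.


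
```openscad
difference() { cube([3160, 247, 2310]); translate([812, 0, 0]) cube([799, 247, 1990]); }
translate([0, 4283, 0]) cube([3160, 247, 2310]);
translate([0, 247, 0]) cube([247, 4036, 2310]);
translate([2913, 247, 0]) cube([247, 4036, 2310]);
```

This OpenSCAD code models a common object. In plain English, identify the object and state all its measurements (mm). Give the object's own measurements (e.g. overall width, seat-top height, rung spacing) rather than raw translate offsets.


A single room: four walls, each 2310 mm tall and 247 mm thick, enclosing an outside footprint 3160×4530 mm (x × y), no floor or roof. The front and back walls (−y and +y sides) run the full x-width; the side walls fit between their inner faces. A door opening 799 mm wide and 1990 mm tall is cut through the front wall from the floor up, its −x edge 812 mm from the wall's −x end.


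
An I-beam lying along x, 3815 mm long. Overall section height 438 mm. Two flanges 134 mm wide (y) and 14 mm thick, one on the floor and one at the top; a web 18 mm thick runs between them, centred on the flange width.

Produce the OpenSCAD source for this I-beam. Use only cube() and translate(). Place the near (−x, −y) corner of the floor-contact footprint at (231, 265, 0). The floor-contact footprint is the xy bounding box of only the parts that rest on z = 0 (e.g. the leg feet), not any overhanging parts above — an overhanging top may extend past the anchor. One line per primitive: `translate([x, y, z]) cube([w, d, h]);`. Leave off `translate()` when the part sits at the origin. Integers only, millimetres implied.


translate([231, 265, 0]) cube([3815, 134, 14]);
translate([231, 323, 14]) cube([3815, 18, 410]);
translate([231, 265, 424]) cube([3815, 134, 14]);


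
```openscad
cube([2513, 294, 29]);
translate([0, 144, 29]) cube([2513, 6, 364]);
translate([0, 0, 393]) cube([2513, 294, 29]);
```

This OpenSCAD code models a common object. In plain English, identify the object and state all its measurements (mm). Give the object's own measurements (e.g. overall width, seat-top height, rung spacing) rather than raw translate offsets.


An I-beam lying along x, 2513 mm long. Overall section height 422 mm. Two flanges 294 mm wide (y) and 29 mm thick, one on the floor and one at the top; a web 6 mm thick runs between them, centred on the flange width.


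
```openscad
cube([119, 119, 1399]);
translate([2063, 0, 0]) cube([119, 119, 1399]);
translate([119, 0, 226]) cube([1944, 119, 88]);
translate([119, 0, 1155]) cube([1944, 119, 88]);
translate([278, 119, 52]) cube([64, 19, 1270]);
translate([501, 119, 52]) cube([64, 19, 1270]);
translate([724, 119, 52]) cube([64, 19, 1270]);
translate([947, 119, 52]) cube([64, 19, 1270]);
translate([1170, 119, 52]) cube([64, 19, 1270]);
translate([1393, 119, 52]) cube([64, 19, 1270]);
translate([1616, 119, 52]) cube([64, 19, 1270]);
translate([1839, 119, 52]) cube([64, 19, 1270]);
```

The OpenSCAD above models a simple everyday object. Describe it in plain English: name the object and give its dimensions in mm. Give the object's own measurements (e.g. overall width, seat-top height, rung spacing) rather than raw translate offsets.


A fence section. Two 119×119 mm posts, 1399 mm tall, stand on the floor with a clear span of 1944 mm between their inner faces. Two horizontal rails of 119×88 mm section span the gap between the posts with their undersides at z = 226 mm and z = 1155 mm, flush with the posts' −y face. 8 pickets, each 64 mm wide, 19 mm thick and 1270 mm tall, are fixed to the +y face of the rails with their bottoms at z = 52 mm, spaced across the span with a 159 mm gap after the −x post and between neighbouring pickets, with 160 mm left before the +x post.


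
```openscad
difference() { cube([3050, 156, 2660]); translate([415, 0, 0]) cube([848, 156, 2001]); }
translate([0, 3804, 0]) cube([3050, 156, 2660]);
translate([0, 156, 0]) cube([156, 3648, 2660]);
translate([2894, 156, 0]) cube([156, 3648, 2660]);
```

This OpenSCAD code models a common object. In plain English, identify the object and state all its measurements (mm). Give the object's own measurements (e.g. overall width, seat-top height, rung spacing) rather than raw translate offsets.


A single room: four walls, each 2660 mm tall and 156 mm thick, enclosing an outside footprint 3050×3960 mm (x × y), no floor or roof. The front and back walls (−y and +y sides) run the full x-width; the side walls fit between their inner faces. A door opening 848 mm wide and 2001 mm tall is cut through the front wall from the floor up, its −x edge 415 mm from the wall's −x end.


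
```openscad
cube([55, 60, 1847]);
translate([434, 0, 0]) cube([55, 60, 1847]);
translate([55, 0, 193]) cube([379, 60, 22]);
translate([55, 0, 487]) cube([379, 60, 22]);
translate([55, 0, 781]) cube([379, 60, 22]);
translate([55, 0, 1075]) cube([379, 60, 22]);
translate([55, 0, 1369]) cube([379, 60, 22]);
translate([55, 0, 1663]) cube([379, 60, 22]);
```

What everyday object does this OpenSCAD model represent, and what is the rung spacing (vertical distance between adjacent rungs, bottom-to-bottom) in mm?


A ladder. The rung spacing is 294 mm.

Two tall 55×60 posts with 6 short bars between them — a ladder. Adjacent rungs sit at z = 193 and z = 487, so the spacing is 487 − 193 = 294 mm.


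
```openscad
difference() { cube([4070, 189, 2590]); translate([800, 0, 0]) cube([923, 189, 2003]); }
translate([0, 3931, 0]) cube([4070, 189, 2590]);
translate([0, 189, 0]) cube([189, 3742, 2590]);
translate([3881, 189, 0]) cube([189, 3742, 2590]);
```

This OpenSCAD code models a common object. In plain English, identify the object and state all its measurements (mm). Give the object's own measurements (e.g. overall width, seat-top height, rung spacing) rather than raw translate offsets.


A single room: four walls, each 2590 mm tall and 189 mm thick, enclosing an outside footprint 4070×4120 mm (x × y), no floor or roof. The front and back walls (−y and +y sides) run the full x-width; the side walls fit between their inner faces. A door opening 923 mm wide and 2003 mm tall is cut through the front wall from the floor up, its −x edge 800 mm from the wall's −x end.


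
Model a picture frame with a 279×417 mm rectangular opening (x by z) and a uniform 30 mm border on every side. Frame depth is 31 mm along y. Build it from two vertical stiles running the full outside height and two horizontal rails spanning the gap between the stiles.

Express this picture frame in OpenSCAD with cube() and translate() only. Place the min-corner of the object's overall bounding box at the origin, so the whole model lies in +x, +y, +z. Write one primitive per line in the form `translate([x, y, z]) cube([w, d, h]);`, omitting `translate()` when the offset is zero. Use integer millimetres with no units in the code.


cube([30, 31, 477]);
translate([309, 0, 0]) cube([30, 31, 477]);
translate([30, 0, 0]) cube([279, 31, 30]);
translate([30, 0, 447]) cube([279, 31, 30]);


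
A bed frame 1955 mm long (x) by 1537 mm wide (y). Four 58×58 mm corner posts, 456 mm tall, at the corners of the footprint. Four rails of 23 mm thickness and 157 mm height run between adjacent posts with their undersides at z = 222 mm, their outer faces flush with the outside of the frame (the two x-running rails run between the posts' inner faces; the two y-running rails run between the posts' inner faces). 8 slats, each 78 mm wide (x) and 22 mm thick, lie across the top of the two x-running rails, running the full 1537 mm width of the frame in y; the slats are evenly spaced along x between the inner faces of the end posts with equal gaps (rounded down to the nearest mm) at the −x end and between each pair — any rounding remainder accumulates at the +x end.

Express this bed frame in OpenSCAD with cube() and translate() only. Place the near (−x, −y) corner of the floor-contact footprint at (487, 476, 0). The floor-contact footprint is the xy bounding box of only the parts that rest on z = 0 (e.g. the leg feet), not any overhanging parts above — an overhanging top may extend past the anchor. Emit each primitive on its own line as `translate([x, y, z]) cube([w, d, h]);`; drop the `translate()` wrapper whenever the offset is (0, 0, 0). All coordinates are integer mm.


translate([487, 476, 0]) cube([58, 58, 456]);
translate([487, 1955, 0]) cube([58, 58, 456]);
translate([2384, 476, 0]) cube([58, 58, 456]);
translate([2384, 1955, 0]) cube([58, 58, 456]);
translate([545, 476, 222]) cube([1839, 23, 157]);
translate([545, 1990, 222]) cube([1839, 23, 157]);
translate([487, 534, 222]) cube([23, 1421, 157]);
translate([2419, 534, 222]) cube([23, 1421, 157]);
translate([680, 476, 379]) cube([78, 1537, 22]);
translate([893, 476, 379]) cube([78, 1537, 22]);
translate([1106, 476, 379]) cube([78, 1537, 22]);
translate([1319, 476, 379]) cube([78, 1537, 22]);
translate([1532, 476, 379]) cube([78, 1537, 22]);
translate([1745, 476, 379]) cube([78, 1537, 22]);
translate([1958, 476, 379]) cube([78, 1537, 22]);
translate([2171, 476, 379]) cube([78, 1537, 22]);


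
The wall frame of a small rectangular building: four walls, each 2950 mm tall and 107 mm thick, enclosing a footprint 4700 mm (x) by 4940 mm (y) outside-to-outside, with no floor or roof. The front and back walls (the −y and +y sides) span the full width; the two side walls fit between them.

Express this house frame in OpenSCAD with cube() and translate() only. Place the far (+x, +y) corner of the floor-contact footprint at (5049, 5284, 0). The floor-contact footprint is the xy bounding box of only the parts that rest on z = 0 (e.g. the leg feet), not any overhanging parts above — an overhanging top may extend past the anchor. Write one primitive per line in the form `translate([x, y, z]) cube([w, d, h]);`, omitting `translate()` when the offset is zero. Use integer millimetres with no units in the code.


translate([349, 344, 0]) cube([4700, 107, 2950]);
translate([349, 5177, 0]) cube([4700, 107, 2950]);
translate([349, 451, 0]) cube([107, 4726, 2950]);
translate([4942, 451, 0]) cube([107, 4726, 2950]);


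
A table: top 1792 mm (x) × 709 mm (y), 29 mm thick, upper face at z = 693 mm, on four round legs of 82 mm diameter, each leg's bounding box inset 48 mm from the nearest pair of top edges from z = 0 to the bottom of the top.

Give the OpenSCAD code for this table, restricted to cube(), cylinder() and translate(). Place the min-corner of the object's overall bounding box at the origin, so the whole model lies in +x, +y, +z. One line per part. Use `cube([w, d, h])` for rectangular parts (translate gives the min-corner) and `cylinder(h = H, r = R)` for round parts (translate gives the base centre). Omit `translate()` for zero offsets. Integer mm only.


translate([0, 0, 664]) cube([1792, 709, 29]);
translate([89, 89, 0]) cylinder(h = 664, r = 41);
translate([1703, 89, 0]) cylinder(h = 664, r = 41);
translate([89, 620, 0]) cylinder(h = 664, r = 41);
translate([1703, 620, 0]) cylinder(h = 664, r = 41);


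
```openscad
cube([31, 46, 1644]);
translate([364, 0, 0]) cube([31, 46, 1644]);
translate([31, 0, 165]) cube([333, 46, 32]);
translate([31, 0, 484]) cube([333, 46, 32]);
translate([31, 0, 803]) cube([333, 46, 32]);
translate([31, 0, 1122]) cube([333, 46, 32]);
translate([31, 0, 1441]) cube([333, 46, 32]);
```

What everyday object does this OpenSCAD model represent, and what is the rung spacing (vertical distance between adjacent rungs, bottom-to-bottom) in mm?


A ladder. The rung spacing is 319 mm.

Two tall 31×46 posts with 5 short bars between them — a ladder. Adjacent rungs sit at z = 165 and z = 484, so the spacing is 484 − 165 = 319 mm.


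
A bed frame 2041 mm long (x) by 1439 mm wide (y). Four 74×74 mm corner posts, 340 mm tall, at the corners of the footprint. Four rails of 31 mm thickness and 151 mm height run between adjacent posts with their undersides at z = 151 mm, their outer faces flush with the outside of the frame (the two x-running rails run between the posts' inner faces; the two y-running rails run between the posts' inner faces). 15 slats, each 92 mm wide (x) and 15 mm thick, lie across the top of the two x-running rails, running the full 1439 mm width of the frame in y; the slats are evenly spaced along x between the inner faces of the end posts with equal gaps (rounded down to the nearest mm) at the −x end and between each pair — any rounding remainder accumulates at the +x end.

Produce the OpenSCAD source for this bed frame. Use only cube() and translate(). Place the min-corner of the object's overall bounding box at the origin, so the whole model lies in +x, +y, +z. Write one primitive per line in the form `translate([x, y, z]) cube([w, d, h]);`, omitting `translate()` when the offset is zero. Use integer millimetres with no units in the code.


cube([74, 74, 340]);
translate([0, 1365, 0]) cube([74, 74, 340]);
translate([1967, 0, 0]) cube([74, 74, 340]);
translate([1967, 1365, 0]) cube([74, 74, 340]);
translate([74, 0, 151]) cube([1893, 31, 151]);
translate([74, 1408, 151]) cube([1893, 31, 151]);
translate([0, 74, 151]) cube([31, 1291, 151]);
translate([2010, 74, 151]) cube([31, 1291, 151]);
translate([106, 0, 302]) cube([92, 1439, 15]);
translate([230, 0, 302]) cube([92, 1439, 15]);
translate([354, 0, 302]) cube([92, 1439, 15]);
translate([478, 0, 302]) cube([92, 1439, 15]);
translate([602, 0, 302]) cube([92, 1439, 15]);
translate([726, 0, 302]) cube([92, 1439, 15]);
translate([850, 0, 302]) cube([92, 1439, 15]);
translate([974, 0, 302]) cube([92, 1439, 15]);
translate([1098, 0, 302]) cube([92, 1439, 15]);
translate([1222, 0, 302]) cube([92, 1439, 15]);
translate([1346, 0, 302]) cube([92, 1439, 15]);
translate([1470, 0, 302]) cube([92, 1439, 15]);
translate([1594, 0, 302]) cube([92, 1439, 15]);
translate([1718, 0, 302]) cube([92, 1439, 15]);
translate([1842, 0, 302]) cube([92, 1439, 15]);


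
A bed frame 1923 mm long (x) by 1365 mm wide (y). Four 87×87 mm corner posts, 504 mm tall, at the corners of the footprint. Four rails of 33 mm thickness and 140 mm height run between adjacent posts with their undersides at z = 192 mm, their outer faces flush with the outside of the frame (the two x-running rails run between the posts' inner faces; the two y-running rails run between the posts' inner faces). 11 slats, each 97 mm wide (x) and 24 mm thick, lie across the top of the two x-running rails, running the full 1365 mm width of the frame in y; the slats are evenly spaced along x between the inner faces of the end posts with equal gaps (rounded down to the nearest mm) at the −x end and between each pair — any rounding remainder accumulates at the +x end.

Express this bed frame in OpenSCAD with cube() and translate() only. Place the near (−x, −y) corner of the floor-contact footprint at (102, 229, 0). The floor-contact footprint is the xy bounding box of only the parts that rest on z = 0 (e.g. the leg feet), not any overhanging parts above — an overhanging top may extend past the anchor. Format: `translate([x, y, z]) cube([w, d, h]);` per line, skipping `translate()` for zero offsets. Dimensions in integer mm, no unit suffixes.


translate([102, 229, 0]) cube([87, 87, 504]);
translate([102, 1507, 0]) cube([87, 87, 504]);
translate([1938, 229, 0]) cube([87, 87, 504]);
translate([1938, 1507, 0]) cube([87, 87, 504]);
translate([189, 229, 192]) cube([1749, 33, 140]);
translate([189, 1561, 192]) cube([1749, 33, 140]);
translate([102, 316, 192]) cube([33, 1191, 140]);
translate([1992, 316, 192]) cube([33, 1191, 140]);
translate([245, 229, 332]) cube([97, 1365, 24]);
translate([398, 229, 332]) cube([97, 1365, 24]);
translate([551, 229, 332]) cube([97, 1365, 24]);
translate([704, 229, 332]) cube([97, 1365, 24]);
translate([857, 229, 332]) cube([97, 1365, 24]);
translate([1010, 229, 332]) cube([97, 1365, 24]);
translate([1163, 229, 332]) cube([97, 1365, 24]);
translate([1316, 229, 332]) cube([97, 1365, 24]);
translate([1469, 229, 332]) cube([97, 1365, 24]);
translate([1622, 229, 332]) cube([97, 1365, 24]);
translate([1775, 229, 332]) cube([97, 1365, 24]);


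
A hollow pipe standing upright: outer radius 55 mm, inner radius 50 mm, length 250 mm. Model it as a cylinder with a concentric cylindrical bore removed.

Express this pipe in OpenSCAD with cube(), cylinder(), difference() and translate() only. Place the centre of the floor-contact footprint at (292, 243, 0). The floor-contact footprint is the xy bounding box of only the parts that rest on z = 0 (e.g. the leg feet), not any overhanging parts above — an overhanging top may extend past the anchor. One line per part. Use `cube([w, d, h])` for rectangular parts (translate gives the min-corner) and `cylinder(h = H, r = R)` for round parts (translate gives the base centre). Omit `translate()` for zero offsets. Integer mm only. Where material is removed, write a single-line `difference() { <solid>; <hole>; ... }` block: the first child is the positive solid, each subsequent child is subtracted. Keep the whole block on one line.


difference() { translate([292, 243, 0]) cylinder(h = 250, r = 55); translate([292, 243, 0]) cylinder(h = 250, r = 50); }


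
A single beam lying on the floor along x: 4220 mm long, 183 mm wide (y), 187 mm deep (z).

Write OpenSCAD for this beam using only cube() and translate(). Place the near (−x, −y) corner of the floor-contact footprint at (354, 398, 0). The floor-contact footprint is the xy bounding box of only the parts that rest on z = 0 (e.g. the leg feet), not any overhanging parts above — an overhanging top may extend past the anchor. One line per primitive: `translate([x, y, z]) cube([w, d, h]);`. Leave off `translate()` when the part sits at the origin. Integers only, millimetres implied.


translate([354, 398, 0]) cube([4220, 183, 187]);


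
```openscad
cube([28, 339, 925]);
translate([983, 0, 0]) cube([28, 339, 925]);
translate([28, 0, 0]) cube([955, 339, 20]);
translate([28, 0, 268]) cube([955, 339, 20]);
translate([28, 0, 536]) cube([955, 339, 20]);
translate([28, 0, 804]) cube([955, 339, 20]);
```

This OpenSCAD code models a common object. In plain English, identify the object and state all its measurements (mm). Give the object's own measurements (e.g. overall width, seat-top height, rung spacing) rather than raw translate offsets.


An open bookshelf. Two side panels, each 28 mm thick, 339 mm deep and 925 mm tall, stand 1011 mm apart (outside-to-outside). Between them sit 4 shelves, each 20 mm thick and 339 mm deep, spanning the full gap between the sides. The bottom shelf rests on the floor (its underside at z = 0) and the clear gap between one shelf's top and the next shelf's underside is 248 mm.


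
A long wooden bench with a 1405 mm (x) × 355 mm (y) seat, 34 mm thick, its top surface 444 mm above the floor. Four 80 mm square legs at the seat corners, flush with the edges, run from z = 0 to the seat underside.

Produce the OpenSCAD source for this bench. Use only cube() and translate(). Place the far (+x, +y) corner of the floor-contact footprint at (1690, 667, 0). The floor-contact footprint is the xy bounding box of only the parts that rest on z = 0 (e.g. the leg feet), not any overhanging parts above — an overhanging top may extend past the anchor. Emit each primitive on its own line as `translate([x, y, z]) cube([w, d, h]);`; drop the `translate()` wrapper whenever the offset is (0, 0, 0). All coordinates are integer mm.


// leg_h = 444 − 34 = 410
translate([285, 312, 410]) cube([1405, 355, 34]);
translate([285, 312, 0]) cube([80, 80, 410]);
translate([285, 587, 0]) cube([80, 80, 410]);
translate([1610, 312, 0]) cube([80, 80, 410]);
translate([1610, 587, 0]) cube([80, 80, 410]);


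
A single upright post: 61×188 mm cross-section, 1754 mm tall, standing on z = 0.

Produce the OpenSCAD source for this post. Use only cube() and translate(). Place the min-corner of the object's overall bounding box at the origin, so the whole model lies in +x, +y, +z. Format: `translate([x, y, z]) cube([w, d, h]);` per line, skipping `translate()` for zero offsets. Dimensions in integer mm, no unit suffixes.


cube([61, 188, 1754]);


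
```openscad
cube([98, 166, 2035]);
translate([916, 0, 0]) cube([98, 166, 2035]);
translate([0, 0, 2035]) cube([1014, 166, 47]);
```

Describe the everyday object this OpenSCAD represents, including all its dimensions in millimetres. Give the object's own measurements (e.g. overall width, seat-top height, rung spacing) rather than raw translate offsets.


A door frame. The clear opening is 818 mm wide and 2035 mm high. Two 98 mm wide jambs, 166 mm deep, stand either side of the opening from the floor to the top of the opening. A 47 mm thick head sits across the top of both jambs, spanning the full outside width of the frame.


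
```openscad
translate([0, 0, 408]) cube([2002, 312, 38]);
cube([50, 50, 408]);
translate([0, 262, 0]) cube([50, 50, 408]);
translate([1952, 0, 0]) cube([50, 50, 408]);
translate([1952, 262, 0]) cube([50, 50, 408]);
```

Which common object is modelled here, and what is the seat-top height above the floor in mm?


A bench. The seat-top height is 446 mm.

A long slab on four corner posts — a bench. The slab sits at z = 408 with thickness 38, so the top is 408 + 38 = 446 mm.


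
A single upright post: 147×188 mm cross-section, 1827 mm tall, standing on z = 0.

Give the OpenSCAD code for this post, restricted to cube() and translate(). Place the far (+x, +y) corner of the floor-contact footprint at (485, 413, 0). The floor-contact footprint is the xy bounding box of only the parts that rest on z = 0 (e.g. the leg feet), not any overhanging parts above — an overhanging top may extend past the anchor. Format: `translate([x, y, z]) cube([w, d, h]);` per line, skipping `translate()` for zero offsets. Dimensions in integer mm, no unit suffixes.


translate([338, 225, 0]) cube([147, 188, 1827]);


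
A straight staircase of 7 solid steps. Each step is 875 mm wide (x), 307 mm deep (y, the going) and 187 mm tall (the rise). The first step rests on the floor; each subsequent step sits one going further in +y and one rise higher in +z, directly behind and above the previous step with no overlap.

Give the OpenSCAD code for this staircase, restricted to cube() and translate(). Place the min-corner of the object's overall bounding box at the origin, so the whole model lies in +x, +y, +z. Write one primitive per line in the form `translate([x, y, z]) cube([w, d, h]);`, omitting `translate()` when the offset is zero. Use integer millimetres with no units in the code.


cube([875, 307, 187]);
translate([0, 307, 187]) cube([875, 307, 187]);
translate([0, 614, 374]) cube([875, 307, 187]);
translate([0, 921, 561]) cube([875, 307, 187]);
translate([0, 1228, 748]) cube([875, 307, 187]);
translate([0, 1535, 935]) cube([875, 307, 187]);
translate([0, 1842, 1122]) cube([875, 307, 187]);


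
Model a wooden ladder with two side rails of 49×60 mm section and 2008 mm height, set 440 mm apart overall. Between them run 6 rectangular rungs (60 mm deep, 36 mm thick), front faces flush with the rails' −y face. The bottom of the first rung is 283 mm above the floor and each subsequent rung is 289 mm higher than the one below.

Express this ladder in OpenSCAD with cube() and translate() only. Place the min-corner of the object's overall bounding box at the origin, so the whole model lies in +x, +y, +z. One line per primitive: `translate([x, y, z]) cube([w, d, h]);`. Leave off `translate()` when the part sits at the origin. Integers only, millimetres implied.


// rung span = 440 - 2*49 = 342
// rung[k] z = 283 + k*289
cube([49, 60, 2008]);
translate([391, 0, 0]) cube([49, 60, 2008]);
translate([49, 0, 283]) cube([342, 60, 36]);
translate([49, 0, 572]) cube([342, 60, 36]);
translate([49, 0, 861]) cube([342, 60, 36]);
translate([49, 0, 1150]) cube([342, 60, 36]);
translate([49, 0, 1439]) cube([342, 60, 36]);
translate([49, 0, 1728]) cube([342, 60, 36]);
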